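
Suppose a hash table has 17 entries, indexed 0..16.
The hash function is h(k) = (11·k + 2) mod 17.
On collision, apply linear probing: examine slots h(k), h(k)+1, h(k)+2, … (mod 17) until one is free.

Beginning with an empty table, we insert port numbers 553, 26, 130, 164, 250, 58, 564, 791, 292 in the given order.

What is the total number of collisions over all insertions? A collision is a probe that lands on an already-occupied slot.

7

553 hashes to 16; slot 16 is free → place at 16.
26 hashes to 16; 16 taken → place at 0.
130 hashes to 4; slot 4 is free → place at 4.
164 hashes to 4; 4 taken → place at 5.
250 hashes to 15; slot 15 is free → place at 15.
58 hashes to 11; slot 11 is free → place at 11.
564 hashes to 1; slot 1 is free → place at 1.
791 hashes to 16; 16,0,1 taken → place at 2.
292 hashes to 1; 1,2 taken → place at 3.
Table: [26, 564, 791, 292, 130, 164, _, _, _, _, _, 58, _, _, _, 250, 553]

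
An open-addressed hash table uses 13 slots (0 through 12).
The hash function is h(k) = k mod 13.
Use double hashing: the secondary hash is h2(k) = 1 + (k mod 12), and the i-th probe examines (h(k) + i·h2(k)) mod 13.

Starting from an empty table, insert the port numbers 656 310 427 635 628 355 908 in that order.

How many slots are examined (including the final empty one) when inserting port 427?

Insert 656: h=6, slot 6 empty → index 6.
Insert 310: h=11, slot 11 empty → index 11.
Insert 427: h=11, h2=8, slots 11,6 occupied → index 1.
Insert 635: h=11, h2=12, slot 11 occupied → index 10.
Insert 628: h=4, slot 4 empty → index 4.
Insert 355: h=4, h2=8, slot 4 occupied → index 12.
Insert 908: h=11, h2=9, slot 11 occupied → index 7.
Table: [∅, 427, ∅, ∅, 628, ∅, 656, 908, ∅, ∅, 635, 310, 355]

3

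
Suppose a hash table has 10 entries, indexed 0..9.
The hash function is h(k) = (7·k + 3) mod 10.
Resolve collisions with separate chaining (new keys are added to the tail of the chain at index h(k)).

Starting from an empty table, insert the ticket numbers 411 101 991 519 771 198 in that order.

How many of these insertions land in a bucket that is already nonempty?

3

Insert 411: h=0, bucket 0 empty → new chain.
Insert 101: h=0, bucket 0 nonempty → append to chain.
Insert 991: h=0, bucket 0 nonempty → append to chain.
Insert 519: h=6, bucket 6 empty → new chain.
Insert 771: h=0, bucket 0 nonempty → append to chain.
Insert 198: h=9, bucket 9 empty → new chain.
Final buckets:
0: 411 -> 101 -> 991 -> 771
1: —
2: —
3: —
4: —
5: —
6: 519
7: —
8: —
9: 198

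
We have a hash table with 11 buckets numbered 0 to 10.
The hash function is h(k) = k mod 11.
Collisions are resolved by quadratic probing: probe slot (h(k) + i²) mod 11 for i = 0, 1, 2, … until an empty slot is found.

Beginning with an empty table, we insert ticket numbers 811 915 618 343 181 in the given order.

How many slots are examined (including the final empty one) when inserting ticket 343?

811: h=8 => slot 8
915: h=2 => slot 2
618: h=2, probe 2,3 => slot 3
343: h=2, probe 2,3,6 => slot 6
181: h=5 => slot 5
Table: [∅, ∅, 915, 618, ∅, 181, 343, ∅, 811, ∅, ∅]

3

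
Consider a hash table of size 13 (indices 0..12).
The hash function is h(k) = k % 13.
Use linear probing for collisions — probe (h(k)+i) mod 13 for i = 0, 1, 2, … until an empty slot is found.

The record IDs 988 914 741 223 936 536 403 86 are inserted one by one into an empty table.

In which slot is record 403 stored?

6

988: h=0 => slot 0
914: h=4 => slot 4
741: h=0, probe 0,1 => slot 1
223: h=2 => slot 2
936: h=0, probe 0,1,2,3 => slot 3
536: h=3, probe 3,4,5 => slot 5
403: h=0, probe 0,1,2,3,4,5,6 => slot 6
86: h=8 => slot 8
Table: [988, 741, 223, 936, 914, 536, 403, ., 86, ., ., ., .]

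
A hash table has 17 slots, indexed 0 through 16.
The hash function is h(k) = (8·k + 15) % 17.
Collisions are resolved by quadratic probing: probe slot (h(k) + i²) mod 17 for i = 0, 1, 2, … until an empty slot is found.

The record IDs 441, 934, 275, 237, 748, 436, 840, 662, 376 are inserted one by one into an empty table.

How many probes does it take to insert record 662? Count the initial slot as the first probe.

441 hashes to 7; slot 7 is free -> place at 7.
934 hashes to 7; 7 taken -> place at 8.
275 hashes to 5; slot 5 is free -> place at 5.
237 hashes to 7; 7,8 taken -> place at 11.
748 hashes to 15; slot 15 is free -> place at 15.
436 hashes to 1; slot 1 is free -> place at 1.
840 hashes to 3; slot 3 is free -> place at 3.
662 hashes to 7; 7,8,11 taken -> place at 16.
376 hashes to 14; slot 14 is free -> place at 14.
Table: [—, 436, —, 840, —, 275, —, 441, 934, —, —, 237, —, —, 376, 748, 662]

4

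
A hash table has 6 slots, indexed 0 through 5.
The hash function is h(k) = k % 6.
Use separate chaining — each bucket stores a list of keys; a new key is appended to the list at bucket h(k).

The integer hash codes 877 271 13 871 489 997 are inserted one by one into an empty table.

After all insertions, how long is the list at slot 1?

877 -> bucket 1
271 -> bucket 1 (collision)
13 -> bucket 1 (collision)
871 -> bucket 1 (collision)
489 -> bucket 3
997 -> bucket 1 (collision)
Final buckets:
0: ∅
1: 877 -> 271 -> 13 -> 871 -> 997
2: ∅
3: 489
4: ∅
5: ∅

5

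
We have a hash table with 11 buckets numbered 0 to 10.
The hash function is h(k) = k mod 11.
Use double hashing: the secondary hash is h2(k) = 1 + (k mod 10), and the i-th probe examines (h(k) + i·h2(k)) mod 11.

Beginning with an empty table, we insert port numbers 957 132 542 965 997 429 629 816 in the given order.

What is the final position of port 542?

Insert 957: h=0, slot 0 empty → index 0.
Insert 132: h=0, h2=3, slot 0 occupied → index 3.
Insert 542: h=3, h2=3, slot 3 occupied → index 6.
Insert 965: h=8, slot 8 empty → index 8.
Insert 997: h=7, slot 7 empty → index 7.
Insert 429: h=0, h2=10, slot 0 occupied → index 10.
Insert 629: h=2, slot 2 empty → index 2.
Insert 816: h=2, h2=7, slot 2 occupied → index 9.
Table: [957, ., 629, 132, ., ., 542, 997, 965, 816, 429]

6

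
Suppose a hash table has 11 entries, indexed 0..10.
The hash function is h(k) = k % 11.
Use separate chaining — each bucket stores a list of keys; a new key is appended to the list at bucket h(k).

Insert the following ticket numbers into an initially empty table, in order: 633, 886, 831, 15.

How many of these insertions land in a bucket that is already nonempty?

633 → bucket 6
886 → bucket 6 (collision)
831 → bucket 6 (collision)
15 → bucket 4
Final buckets:
0: .
1: .
2: .
3: .
4: 15
5: .
6: 633 -> 886 -> 831
7: .
8: .
9: .
10: .

2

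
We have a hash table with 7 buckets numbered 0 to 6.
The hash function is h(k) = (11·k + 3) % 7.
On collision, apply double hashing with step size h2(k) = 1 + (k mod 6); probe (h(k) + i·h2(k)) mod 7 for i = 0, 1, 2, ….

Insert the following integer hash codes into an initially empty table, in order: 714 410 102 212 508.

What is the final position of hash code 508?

Insert 714: h=3, slot 3 empty -> index 3.
Insert 410: h=5, slot 5 empty -> index 5.
Insert 102: h=5, h2=1, slot 5 occupied -> index 6.
Insert 212: h=4, slot 4 empty -> index 4.
Insert 508: h=5, h2=5, slots 5,3 occupied -> index 1.
Table: [., 508, ., 714, 212, 410, 102]

1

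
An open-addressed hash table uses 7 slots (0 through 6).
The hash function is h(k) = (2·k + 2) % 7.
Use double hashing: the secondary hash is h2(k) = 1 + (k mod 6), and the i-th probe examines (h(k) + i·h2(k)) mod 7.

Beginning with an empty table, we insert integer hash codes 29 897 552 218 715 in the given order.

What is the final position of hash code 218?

29: h=4 => slot 4
897: h=4, h2=4, probe 4,1 => slot 1
552: h=0 => slot 0
218: h=4, h2=3, probe 4,0,3 => slot 3
715: h=4, h2=2, probe 4,6 => slot 6
Table: [552, 897, -, 218, 29, -, 715]

3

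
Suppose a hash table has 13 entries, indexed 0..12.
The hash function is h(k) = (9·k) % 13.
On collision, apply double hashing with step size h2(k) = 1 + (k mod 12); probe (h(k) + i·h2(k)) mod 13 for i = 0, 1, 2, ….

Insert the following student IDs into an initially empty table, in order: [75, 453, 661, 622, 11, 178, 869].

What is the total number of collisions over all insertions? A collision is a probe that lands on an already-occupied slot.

75: h=12 => slot 12
453: h=8 => slot 8
661: h=8, h2=2, probe 8,10 => slot 10
622: h=8, h2=11, probe 8,6 => slot 6
11: h=8, h2=12, probe 8,7 => slot 7
178: h=3 => slot 3
869: h=8, h2=6, probe 8,1 => slot 1
Table: [—, 869, —, 178, —, —, 622, 11, 453, —, 661, —, 75]

4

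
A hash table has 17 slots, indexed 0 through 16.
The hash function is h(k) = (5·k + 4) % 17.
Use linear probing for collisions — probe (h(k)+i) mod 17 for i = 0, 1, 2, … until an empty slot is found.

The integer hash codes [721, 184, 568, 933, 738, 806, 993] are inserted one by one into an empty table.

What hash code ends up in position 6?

184

Insert 721: h=5, slot 5 empty => index 5.
Insert 184: h=6, slot 6 empty => index 6.
Insert 568: h=5, slots 5,6 occupied => index 7.
Insert 933: h=11, slot 11 empty => index 11.
Insert 738: h=5, slots 5,6,7 occupied => index 8.
Insert 806: h=5, slots 5,6,7,8 occupied => index 9.
Insert 993: h=5, slots 5,6,7,8,9 occupied => index 10.
Table: [∅, ∅, ∅, ∅, ∅, 721, 184, 568, 738, 806, 993, 933, ∅, ∅, ∅, ∅, ∅]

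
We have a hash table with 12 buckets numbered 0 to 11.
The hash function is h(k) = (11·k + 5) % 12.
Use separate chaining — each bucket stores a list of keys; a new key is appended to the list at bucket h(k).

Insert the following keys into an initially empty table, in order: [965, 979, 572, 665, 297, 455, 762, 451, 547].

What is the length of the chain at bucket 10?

3

Insert 965: h=0, bucket 0 empty -> new chain.
Insert 979: h=10, bucket 10 empty -> new chain.
Insert 572: h=9, bucket 9 empty -> new chain.
Insert 665: h=0, bucket 0 nonempty -> append to chain.
Insert 297: h=8, bucket 8 empty -> new chain.
Insert 455: h=6, bucket 6 empty -> new chain.
Insert 762: h=11, bucket 11 empty -> new chain.
Insert 451: h=10, bucket 10 nonempty -> append to chain.
Insert 547: h=10, bucket 10 nonempty -> append to chain.
Final buckets:
0: 965 -> 665
1: .
2: .
3: .
4: .
5: .
6: 455
7: .
8: 297
9: 572
10: 979 -> 451 -> 547
11: 762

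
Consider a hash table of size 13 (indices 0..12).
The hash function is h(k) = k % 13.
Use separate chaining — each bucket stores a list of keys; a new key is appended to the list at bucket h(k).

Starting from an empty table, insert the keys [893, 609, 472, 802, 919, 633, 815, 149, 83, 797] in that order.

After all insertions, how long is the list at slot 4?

893 -> bucket 9
609 -> bucket 11
472 -> bucket 4
802 -> bucket 9 (collision)
919 -> bucket 9 (collision)
633 -> bucket 9 (collision)
815 -> bucket 9 (collision)
149 -> bucket 6
83 -> bucket 5
797 -> bucket 4 (collision)
Final buckets:
0: ∅
1: ∅
2: ∅
3: ∅
4: 472 -> 797
5: 83
6: 149
7: ∅
8: ∅
9: 893 -> 802 -> 919 -> 633 -> 815
10: ∅
11: 609
12: ∅

2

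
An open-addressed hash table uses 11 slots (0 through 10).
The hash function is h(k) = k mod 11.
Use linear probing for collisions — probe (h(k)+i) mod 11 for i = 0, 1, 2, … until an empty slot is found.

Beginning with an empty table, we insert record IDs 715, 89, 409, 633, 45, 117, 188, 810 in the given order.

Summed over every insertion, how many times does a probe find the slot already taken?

6

715 hashes to 0; slot 0 is free => place at 0.
89 hashes to 1; slot 1 is free => place at 1.
409 hashes to 2; slot 2 is free => place at 2.
633 hashes to 6; slot 6 is free => place at 6.
45 hashes to 1; 1,2 taken => place at 3.
117 hashes to 7; slot 7 is free => place at 7.
188 hashes to 1; 1,2,3 taken => place at 4.
810 hashes to 7; 7 taken => place at 8.
Table: [715, 89, 409, 45, 188, ∅, 633, 117, 810, ∅, ∅]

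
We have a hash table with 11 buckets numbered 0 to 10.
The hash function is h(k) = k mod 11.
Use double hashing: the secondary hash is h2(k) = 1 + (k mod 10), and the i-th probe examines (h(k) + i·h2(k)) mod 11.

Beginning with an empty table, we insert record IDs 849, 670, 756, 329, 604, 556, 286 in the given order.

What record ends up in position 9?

Insert 849: h=2, slot 2 empty -> index 2.
Insert 670: h=10, slot 10 empty -> index 10.
Insert 756: h=8, slot 8 empty -> index 8.
Insert 329: h=10, h2=10, slot 10 occupied -> index 9.
Insert 604: h=10, h2=5, slot 10 occupied -> index 4.
Insert 556: h=6, slot 6 empty -> index 6.
Insert 286: h=0, slot 0 empty -> index 0.
Table: [286, ., 849, ., 604, ., 556, ., 756, 329, 670]

329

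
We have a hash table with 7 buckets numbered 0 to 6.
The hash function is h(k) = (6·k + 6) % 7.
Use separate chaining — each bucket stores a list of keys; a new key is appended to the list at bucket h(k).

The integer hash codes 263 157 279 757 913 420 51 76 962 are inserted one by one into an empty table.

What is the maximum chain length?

Insert 263: h=2, bucket 2 empty → new chain.
Insert 157: h=3, bucket 3 empty → new chain.
Insert 279: h=0, bucket 0 empty → new chain.
Insert 757: h=5, bucket 5 empty → new chain.
Insert 913: h=3, bucket 3 nonempty → append to chain.
Insert 420: h=6, bucket 6 empty → new chain.
Insert 51: h=4, bucket 4 empty → new chain.
Insert 76: h=0, bucket 0 nonempty → append to chain.
Insert 962: h=3, bucket 3 nonempty → append to chain.
Final buckets:
0: 279 -> 76
1: —
2: 263
3: 157 -> 913 -> 962
4: 51
5: 757
6: 420

3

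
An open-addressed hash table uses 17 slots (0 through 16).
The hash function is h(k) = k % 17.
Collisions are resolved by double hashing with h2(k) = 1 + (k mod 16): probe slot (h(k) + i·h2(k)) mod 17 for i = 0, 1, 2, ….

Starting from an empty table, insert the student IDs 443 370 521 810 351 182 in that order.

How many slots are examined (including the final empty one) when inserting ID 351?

2

Insert 443: h=1, slot 1 empty → index 1.
Insert 370: h=13, slot 13 empty → index 13.
Insert 521: h=11, slot 11 empty → index 11.
Insert 810: h=11, h2=11, slot 11 occupied → index 5.
Insert 351: h=11, h2=16, slot 11 occupied → index 10.
Insert 182: h=12, slot 12 empty → index 12.
Table: [., 443, ., ., ., 810, ., ., ., ., 351, 521, 182, 370, ., ., .]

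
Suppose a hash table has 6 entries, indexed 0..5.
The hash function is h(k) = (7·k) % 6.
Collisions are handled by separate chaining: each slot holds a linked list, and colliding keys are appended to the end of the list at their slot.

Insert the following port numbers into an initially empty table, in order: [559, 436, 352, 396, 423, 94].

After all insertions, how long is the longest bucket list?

559 -> bucket 1
436 -> bucket 4
352 -> bucket 4 (collision)
396 -> bucket 0
423 -> bucket 3
94 -> bucket 4 (collision)
Final buckets:
0: 396
1: 559
2: —
3: 423
4: 436 -> 352 -> 94
5: —

3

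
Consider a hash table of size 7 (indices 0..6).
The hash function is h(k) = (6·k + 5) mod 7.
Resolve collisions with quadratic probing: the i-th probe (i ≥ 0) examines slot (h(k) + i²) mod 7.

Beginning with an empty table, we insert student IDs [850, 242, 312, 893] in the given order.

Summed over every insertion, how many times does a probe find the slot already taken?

850 hashes to 2; slot 2 is free → place at 2.
242 hashes to 1; slot 1 is free → place at 1.
312 hashes to 1; 1,2 taken → place at 5.
893 hashes to 1; 1,2,5 taken → place at 3.
Table: [_, 242, 850, 893, _, 312, _]

5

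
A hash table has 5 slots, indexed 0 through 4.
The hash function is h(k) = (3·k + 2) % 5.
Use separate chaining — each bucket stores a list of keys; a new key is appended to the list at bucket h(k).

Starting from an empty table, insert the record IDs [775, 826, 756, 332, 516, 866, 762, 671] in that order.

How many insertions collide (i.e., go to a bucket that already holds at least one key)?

5

Insert 775: h=2, bucket 2 empty -> new chain.
Insert 826: h=0, bucket 0 empty -> new chain.
Insert 756: h=0, bucket 0 nonempty -> append to chain.
Insert 332: h=3, bucket 3 empty -> new chain.
Insert 516: h=0, bucket 0 nonempty -> append to chain.
Insert 866: h=0, bucket 0 nonempty -> append to chain.
Insert 762: h=3, bucket 3 nonempty -> append to chain.
Insert 671: h=0, bucket 0 nonempty -> append to chain.
Final buckets:
0: 826 -> 756 -> 516 -> 866 -> 671
1: .
2: 775
3: 332 -> 762
4: .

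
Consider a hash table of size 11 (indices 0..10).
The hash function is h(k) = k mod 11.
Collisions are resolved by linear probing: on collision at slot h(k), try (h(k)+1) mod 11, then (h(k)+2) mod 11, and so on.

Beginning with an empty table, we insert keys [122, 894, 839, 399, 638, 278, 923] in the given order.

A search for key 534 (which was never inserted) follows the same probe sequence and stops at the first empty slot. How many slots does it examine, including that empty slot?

2

Insert 122: h=1, slot 1 empty -> index 1.
Insert 894: h=3, slot 3 empty -> index 3.
Insert 839: h=3, slot 3 occupied -> index 4.
Insert 399: h=3, slots 3,4 occupied -> index 5.
Insert 638: h=0, slot 0 empty -> index 0.
Insert 278: h=3, slots 3,4,5 occupied -> index 6.
Insert 923: h=10, slot 10 empty -> index 10.
Table: [638, 122, _, 894, 839, 399, 278, _, _, _, 923]
Lookup 534: h=6, probe 6,7 → slot 7 empty, not found.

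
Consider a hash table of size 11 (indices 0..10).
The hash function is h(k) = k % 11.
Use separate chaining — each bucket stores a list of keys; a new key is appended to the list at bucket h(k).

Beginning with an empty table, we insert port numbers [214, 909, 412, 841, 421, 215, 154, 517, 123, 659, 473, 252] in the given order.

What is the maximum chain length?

3

Insert 214: h=5, bucket 5 empty → new chain.
Insert 909: h=7, bucket 7 empty → new chain.
Insert 412: h=5, bucket 5 nonempty → append to chain.
Insert 841: h=5, bucket 5 nonempty → append to chain.
Insert 421: h=3, bucket 3 empty → new chain.
Insert 215: h=6, bucket 6 empty → new chain.
Insert 154: h=0, bucket 0 empty → new chain.
Insert 517: h=0, bucket 0 nonempty → append to chain.
Insert 123: h=2, bucket 2 empty → new chain.
Insert 659: h=10, bucket 10 empty → new chain.
Insert 473: h=0, bucket 0 nonempty → append to chain.
Insert 252: h=10, bucket 10 nonempty → append to chain.
Final buckets:
0: 154 -> 517 -> 473
1: .
2: 123
3: 421
4: .
5: 214 -> 412 -> 841
6: 215
7: 909
8: .
9: .
10: 659 -> 252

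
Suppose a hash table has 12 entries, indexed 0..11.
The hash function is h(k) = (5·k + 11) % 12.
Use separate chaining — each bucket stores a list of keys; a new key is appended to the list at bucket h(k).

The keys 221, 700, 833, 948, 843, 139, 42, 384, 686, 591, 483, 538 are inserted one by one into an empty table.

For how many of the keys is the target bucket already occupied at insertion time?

4

221 → bucket 0
700 → bucket 7
833 → bucket 0 (collision)
948 → bucket 11
843 → bucket 2
139 → bucket 10
42 → bucket 5
384 → bucket 11 (collision)
686 → bucket 9
591 → bucket 2 (collision)
483 → bucket 2 (collision)
538 → bucket 1
Final buckets:
0: 221 -> 833
1: 538
2: 843 -> 591 -> 483
3: _
4: _
5: 42
6: _
7: 700
8: _
9: 686
10: 139
11: 948 -> 384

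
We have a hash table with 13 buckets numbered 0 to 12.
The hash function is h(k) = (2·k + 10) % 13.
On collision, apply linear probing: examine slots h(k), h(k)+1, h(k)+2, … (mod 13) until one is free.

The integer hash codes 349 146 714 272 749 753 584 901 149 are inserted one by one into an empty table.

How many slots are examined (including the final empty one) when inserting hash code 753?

Insert 349: h=6, slot 6 empty -> index 6.
Insert 146: h=3, slot 3 empty -> index 3.
Insert 714: h=8, slot 8 empty -> index 8.
Insert 272: h=8, slot 8 occupied -> index 9.
Insert 749: h=0, slot 0 empty -> index 0.
Insert 753: h=8, slots 8,9 occupied -> index 10.
Insert 584: h=8, slots 8,9,10 occupied -> index 11.
Insert 901: h=5, slot 5 empty -> index 5.
Insert 149: h=9, slots 9,10,11 occupied -> index 12.
Table: [749, —, —, 146, —, 901, 349, —, 714, 272, 753, 584, 149]

3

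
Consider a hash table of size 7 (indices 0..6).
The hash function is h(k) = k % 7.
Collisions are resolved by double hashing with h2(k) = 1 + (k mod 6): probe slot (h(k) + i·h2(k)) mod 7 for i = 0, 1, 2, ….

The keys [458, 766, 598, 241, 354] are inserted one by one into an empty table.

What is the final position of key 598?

Insert 458: h=3, slot 3 empty => index 3.
Insert 766: h=3, h2=5, slot 3 occupied => index 1.
Insert 598: h=3, h2=5, slots 3,1 occupied => index 6.
Insert 241: h=3, h2=2, slot 3 occupied => index 5.
Insert 354: h=4, slot 4 empty => index 4.
Table: [∅, 766, ∅, 458, 354, 241, 598]

6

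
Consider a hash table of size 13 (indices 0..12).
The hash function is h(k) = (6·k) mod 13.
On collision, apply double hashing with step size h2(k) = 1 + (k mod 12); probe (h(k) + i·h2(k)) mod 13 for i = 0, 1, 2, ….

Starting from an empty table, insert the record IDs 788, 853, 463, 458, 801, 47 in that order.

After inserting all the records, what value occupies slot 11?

788 hashes to 9; slot 9 is free → place at 9.
853 hashes to 9, h2=2; 9 taken → place at 11.
463 hashes to 9, h2=8; 9 taken → place at 4.
458 hashes to 5; slot 5 is free → place at 5.
801 hashes to 9, h2=10; 9 taken → place at 6.
47 hashes to 9, h2=12; 9 taken → place at 8.
Table: [—, —, —, —, 463, 458, 801, —, 47, 788, —, 853, —]

853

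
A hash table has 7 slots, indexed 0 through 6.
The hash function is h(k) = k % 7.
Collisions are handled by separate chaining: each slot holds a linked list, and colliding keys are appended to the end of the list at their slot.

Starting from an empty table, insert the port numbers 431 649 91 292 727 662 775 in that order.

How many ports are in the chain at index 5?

Insert 431: h=4, bucket 4 empty → new chain.
Insert 649: h=5, bucket 5 empty → new chain.
Insert 91: h=0, bucket 0 empty → new chain.
Insert 292: h=5, bucket 5 nonempty → append to chain.
Insert 727: h=6, bucket 6 empty → new chain.
Insert 662: h=4, bucket 4 nonempty → append to chain.
Insert 775: h=5, bucket 5 nonempty → append to chain.
Final buckets:
0: 91
1: ∅
2: ∅
3: ∅
4: 431 -> 662
5: 649 -> 292 -> 775
6: 727

3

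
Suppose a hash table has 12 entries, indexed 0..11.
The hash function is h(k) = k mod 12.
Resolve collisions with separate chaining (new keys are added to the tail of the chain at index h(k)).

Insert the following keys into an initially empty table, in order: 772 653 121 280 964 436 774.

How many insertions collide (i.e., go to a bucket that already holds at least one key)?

3

Insert 772: h=4, bucket 4 empty → new chain.
Insert 653: h=5, bucket 5 empty → new chain.
Insert 121: h=1, bucket 1 empty → new chain.
Insert 280: h=4, bucket 4 nonempty → append to chain.
Insert 964: h=4, bucket 4 nonempty → append to chain.
Insert 436: h=4, bucket 4 nonempty → append to chain.
Insert 774: h=6, bucket 6 empty → new chain.
Final buckets:
0: .
1: 121
2: .
3: .
4: 772 -> 280 -> 964 -> 436
5: 653
6: 774
7: .
8: .
9: .
10: .
11: .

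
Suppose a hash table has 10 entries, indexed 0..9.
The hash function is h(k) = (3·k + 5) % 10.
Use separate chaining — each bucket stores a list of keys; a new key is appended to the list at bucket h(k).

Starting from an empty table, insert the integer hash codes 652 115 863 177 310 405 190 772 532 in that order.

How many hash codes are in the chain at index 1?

3

652 → bucket 1
115 → bucket 0
863 → bucket 4
177 → bucket 6
310 → bucket 5
405 → bucket 0 (collision)
190 → bucket 5 (collision)
772 → bucket 1 (collision)
532 → bucket 1 (collision)
Final buckets:
0: 115 -> 405
1: 652 -> 772 -> 532
2: -
3: -
4: 863
5: 310 -> 190
6: 177
7: -
8: -
9: -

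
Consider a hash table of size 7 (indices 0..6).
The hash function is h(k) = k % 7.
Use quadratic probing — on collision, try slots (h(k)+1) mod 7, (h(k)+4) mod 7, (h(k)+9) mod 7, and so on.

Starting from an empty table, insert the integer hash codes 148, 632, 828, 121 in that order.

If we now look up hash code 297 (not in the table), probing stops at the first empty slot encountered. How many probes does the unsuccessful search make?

2

148: h=1 -> slot 1
632: h=2 -> slot 2
828: h=2, probe 2,3 -> slot 3
121: h=2, probe 2,3,6 -> slot 6
Table: [∅, 148, 632, 828, ∅, ∅, 121]
Lookup 297: h=3, probe 3,4 → slot 4 empty, not found.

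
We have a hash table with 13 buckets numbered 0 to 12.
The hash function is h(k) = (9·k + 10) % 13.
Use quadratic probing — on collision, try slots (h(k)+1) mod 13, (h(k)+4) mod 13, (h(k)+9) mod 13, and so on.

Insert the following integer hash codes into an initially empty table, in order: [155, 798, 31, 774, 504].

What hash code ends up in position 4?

155 hashes to 1; slot 1 is free -> place at 1.
798 hashes to 3; slot 3 is free -> place at 3.
31 hashes to 3; 3 taken -> place at 4.
774 hashes to 8; slot 8 is free -> place at 8.
504 hashes to 9; slot 9 is free -> place at 9.
Table: [., 155, ., 798, 31, ., ., ., 774, 504, ., ., .]

31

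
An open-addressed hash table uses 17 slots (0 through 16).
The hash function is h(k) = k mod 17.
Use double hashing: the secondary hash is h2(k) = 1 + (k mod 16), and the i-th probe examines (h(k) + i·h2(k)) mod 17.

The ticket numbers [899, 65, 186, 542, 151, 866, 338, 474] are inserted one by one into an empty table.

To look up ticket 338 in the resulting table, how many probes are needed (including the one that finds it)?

899: h=15 => slot 15
65: h=14 => slot 14
186: h=16 => slot 16
542: h=15, h2=15, probe 15,13 => slot 13
151: h=15, h2=8, probe 15,6 => slot 6
866: h=16, h2=3, probe 16,2 => slot 2
338: h=15, h2=3, probe 15,1 => slot 1
474: h=15, h2=11, probe 15,9 => slot 9
Table: [—, 338, 866, —, —, —, 151, —, —, 474, —, —, —, 542, 65, 899, 186]
Lookup 338: h=15, h2=3, probe 15,1 → found at 1.

2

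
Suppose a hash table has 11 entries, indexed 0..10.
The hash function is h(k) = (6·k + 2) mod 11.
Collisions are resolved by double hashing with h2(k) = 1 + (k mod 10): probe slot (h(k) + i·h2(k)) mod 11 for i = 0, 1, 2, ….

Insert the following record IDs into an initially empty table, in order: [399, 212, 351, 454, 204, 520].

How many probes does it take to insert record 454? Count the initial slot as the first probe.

2

399 hashes to 9; slot 9 is free -> place at 9.
212 hashes to 9, h2=3; 9 taken -> place at 1.
351 hashes to 7; slot 7 is free -> place at 7.
454 hashes to 9, h2=5; 9 taken -> place at 3.
204 hashes to 5; slot 5 is free -> place at 5.
520 hashes to 9, h2=1; 9 taken -> place at 10.
Table: [_, 212, _, 454, _, 204, _, 351, _, 399, 520]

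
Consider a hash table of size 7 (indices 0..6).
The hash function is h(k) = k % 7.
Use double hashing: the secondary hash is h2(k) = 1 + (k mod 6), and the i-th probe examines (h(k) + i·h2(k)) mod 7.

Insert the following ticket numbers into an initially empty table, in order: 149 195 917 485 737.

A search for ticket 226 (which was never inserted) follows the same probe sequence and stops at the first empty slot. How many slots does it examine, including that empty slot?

149: h=2 => slot 2
195: h=6 => slot 6
917: h=0 => slot 0
485: h=2, h2=6, probe 2,1 => slot 1
737: h=2, h2=6, probe 2,1,0,6,5 => slot 5
Table: [917, 485, 149, -, -, 737, 195]
Lookup 226: h=2, h2=5, probe 2,0,5,3 → slot 3 empty, not found.

4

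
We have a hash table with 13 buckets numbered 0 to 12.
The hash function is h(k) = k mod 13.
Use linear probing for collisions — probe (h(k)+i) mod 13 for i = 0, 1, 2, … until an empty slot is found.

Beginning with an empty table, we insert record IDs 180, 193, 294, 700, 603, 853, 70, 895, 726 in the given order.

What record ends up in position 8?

180 hashes to 11; slot 11 is free → place at 11.
193 hashes to 11; 11 taken → place at 12.
294 hashes to 8; slot 8 is free → place at 8.
700 hashes to 11; 11,12 taken → place at 0.
603 hashes to 5; slot 5 is free → place at 5.
853 hashes to 8; 8 taken → place at 9.
70 hashes to 5; 5 taken → place at 6.
895 hashes to 11; 11,12,0 taken → place at 1.
726 hashes to 11; 11,12,0,1 taken → place at 2.
Table: [700, 895, 726, —, —, 603, 70, —, 294, 853, —, 180, 193]

294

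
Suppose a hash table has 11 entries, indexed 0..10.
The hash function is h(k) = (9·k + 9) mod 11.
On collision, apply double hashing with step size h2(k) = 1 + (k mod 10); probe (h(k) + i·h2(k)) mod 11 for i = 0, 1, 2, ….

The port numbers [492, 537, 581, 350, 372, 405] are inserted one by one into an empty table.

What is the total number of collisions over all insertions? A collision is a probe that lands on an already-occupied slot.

492: h=4 => slot 4
537: h=2 => slot 2
581: h=2, h2=2, probe 2,4,6 => slot 6
350: h=2, h2=1, probe 2,3 => slot 3
372: h=2, h2=3, probe 2,5 => slot 5
405: h=2, h2=6, probe 2,8 => slot 8
Table: [-, -, 537, 350, 492, 372, 581, -, 405, -, -]

5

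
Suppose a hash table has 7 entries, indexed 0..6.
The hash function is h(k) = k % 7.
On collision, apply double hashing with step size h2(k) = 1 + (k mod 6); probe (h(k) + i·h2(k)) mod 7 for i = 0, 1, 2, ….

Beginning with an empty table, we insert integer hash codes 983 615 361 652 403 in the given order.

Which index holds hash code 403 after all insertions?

5

983 hashes to 3; slot 3 is free -> place at 3.
615 hashes to 6; slot 6 is free -> place at 6.
361 hashes to 4; slot 4 is free -> place at 4.
652 hashes to 1; slot 1 is free -> place at 1.
403 hashes to 4, h2=2; 4,6,1,3 taken -> place at 5.
Table: [∅, 652, ∅, 983, 361, 403, 615]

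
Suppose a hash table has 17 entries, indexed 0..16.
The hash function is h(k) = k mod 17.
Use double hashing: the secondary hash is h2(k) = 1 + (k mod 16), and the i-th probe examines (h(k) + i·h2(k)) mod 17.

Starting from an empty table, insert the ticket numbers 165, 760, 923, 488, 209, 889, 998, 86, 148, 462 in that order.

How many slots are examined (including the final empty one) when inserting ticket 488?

3

165: h=12 → slot 12
760: h=12, h2=9, probe 12,4 → slot 4
923: h=5 → slot 5
488: h=12, h2=9, probe 12,4,13 → slot 13
209: h=5, h2=2, probe 5,7 → slot 7
889: h=5, h2=10, probe 5,15 → slot 15
998: h=12, h2=7, probe 12,2 → slot 2
86: h=1 → slot 1
148: h=12, h2=5, probe 12,0 → slot 0
462: h=3 → slot 3
Table: [148, 86, 998, 462, 760, 923, -, 209, -, -, -, -, 165, 488, -, 889, -]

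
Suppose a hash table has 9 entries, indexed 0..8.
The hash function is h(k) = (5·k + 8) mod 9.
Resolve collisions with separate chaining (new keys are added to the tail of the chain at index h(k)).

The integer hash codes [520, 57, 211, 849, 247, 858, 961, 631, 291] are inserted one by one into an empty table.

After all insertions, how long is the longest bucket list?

Insert 520: h=7, bucket 7 empty -> new chain.
Insert 57: h=5, bucket 5 empty -> new chain.
Insert 211: h=1, bucket 1 empty -> new chain.
Insert 849: h=5, bucket 5 nonempty -> append to chain.
Insert 247: h=1, bucket 1 nonempty -> append to chain.
Insert 858: h=5, bucket 5 nonempty -> append to chain.
Insert 961: h=7, bucket 7 nonempty -> append to chain.
Insert 631: h=4, bucket 4 empty -> new chain.
Insert 291: h=5, bucket 5 nonempty -> append to chain.
Final buckets:
0: -
1: 211 -> 247
2: -
3: -
4: 631
5: 57 -> 849 -> 858 -> 291
6: -
7: 520 -> 961
8: -

4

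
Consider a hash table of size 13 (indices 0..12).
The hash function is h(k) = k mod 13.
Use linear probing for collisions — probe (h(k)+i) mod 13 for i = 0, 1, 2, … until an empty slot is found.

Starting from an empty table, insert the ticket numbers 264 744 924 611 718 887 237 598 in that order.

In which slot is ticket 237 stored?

7

Insert 264: h=4, slot 4 empty => index 4.
Insert 744: h=3, slot 3 empty => index 3.
Insert 924: h=1, slot 1 empty => index 1.
Insert 611: h=0, slot 0 empty => index 0.
Insert 718: h=3, slots 3,4 occupied => index 5.
Insert 887: h=3, slots 3,4,5 occupied => index 6.
Insert 237: h=3, slots 3,4,5,6 occupied => index 7.
Insert 598: h=0, slots 0,1 occupied => index 2.
Table: [611, 924, 598, 744, 264, 718, 887, 237, ., ., ., ., .]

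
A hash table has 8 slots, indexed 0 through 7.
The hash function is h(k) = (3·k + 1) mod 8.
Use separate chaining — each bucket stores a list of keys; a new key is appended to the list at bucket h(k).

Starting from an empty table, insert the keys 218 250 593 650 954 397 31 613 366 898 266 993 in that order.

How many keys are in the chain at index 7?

218 -> bucket 7
250 -> bucket 7 (collision)
593 -> bucket 4
650 -> bucket 7 (collision)
954 -> bucket 7 (collision)
397 -> bucket 0
31 -> bucket 6
613 -> bucket 0 (collision)
366 -> bucket 3
898 -> bucket 7 (collision)
266 -> bucket 7 (collision)
993 -> bucket 4 (collision)
Final buckets:
0: 397 -> 613
1: ∅
2: ∅
3: 366
4: 593 -> 993
5: ∅
6: 31
7: 218 -> 250 -> 650 -> 954 -> 898 -> 266

6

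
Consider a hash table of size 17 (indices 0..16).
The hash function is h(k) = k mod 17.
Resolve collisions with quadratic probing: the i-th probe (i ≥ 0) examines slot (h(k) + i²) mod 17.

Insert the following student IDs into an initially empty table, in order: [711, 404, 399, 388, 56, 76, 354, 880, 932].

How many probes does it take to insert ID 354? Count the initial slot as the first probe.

Insert 711: h=14, slot 14 empty -> index 14.
Insert 404: h=13, slot 13 empty -> index 13.
Insert 399: h=8, slot 8 empty -> index 8.
Insert 388: h=14, slot 14 occupied -> index 15.
Insert 56: h=5, slot 5 empty -> index 5.
Insert 76: h=8, slot 8 occupied -> index 9.
Insert 354: h=14, slots 14,15 occupied -> index 1.
Insert 880: h=13, slots 13,14 occupied -> index 0.
Insert 932: h=14, slots 14,15,1 occupied -> index 6.
Table: [880, 354, -, -, -, 56, 932, -, 399, 76, -, -, -, 404, 711, 388, -]

3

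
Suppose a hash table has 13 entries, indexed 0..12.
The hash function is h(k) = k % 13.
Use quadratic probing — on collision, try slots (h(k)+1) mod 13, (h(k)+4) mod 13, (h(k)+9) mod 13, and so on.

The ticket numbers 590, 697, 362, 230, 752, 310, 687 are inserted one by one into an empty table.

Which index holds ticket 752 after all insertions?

590: h=5 → slot 5
697: h=8 → slot 8
362: h=11 → slot 11
230: h=9 → slot 9
752: h=11, probe 11,12 → slot 12
310: h=11, probe 11,12,2 → slot 2
687: h=11, probe 11,12,2,7 → slot 7
Table: [., ., 310, ., ., 590, ., 687, 697, 230, ., 362, 752]

12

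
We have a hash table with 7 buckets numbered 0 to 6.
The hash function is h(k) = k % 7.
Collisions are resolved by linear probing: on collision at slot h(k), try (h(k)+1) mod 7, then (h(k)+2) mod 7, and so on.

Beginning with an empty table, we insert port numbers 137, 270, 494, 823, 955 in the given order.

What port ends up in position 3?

955

137 hashes to 4; slot 4 is free => place at 4.
270 hashes to 4; 4 taken => place at 5.
494 hashes to 4; 4,5 taken => place at 6.
823 hashes to 4; 4,5,6 taken => place at 0.
955 hashes to 3; slot 3 is free => place at 3.
Table: [823, —, —, 955, 137, 270, 494]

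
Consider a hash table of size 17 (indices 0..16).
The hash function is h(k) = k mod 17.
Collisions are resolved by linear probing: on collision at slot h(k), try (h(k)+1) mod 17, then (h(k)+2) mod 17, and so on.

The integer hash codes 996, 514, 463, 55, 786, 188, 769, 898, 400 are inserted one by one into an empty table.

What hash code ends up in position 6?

Insert 996: h=10, slot 10 empty → index 10.
Insert 514: h=4, slot 4 empty → index 4.
Insert 463: h=4, slot 4 occupied → index 5.
Insert 55: h=4, slots 4,5 occupied → index 6.
Insert 786: h=4, slots 4,5,6 occupied → index 7.
Insert 188: h=1, slot 1 empty → index 1.
Insert 769: h=4, slots 4,5,6,7 occupied → index 8.
Insert 898: h=14, slot 14 empty → index 14.
Insert 400: h=9, slot 9 empty → index 9.
Table: [-, 188, -, -, 514, 463, 55, 786, 769, 400, 996, -, -, -, 898, -, -]

55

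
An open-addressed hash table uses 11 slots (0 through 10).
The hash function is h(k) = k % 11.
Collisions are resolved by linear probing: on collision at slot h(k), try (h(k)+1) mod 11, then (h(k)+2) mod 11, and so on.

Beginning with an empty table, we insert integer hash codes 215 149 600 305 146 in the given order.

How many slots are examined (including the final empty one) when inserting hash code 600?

215 hashes to 6; slot 6 is free → place at 6.
149 hashes to 6; 6 taken → place at 7.
600 hashes to 6; 6,7 taken → place at 8.
305 hashes to 8; 8 taken → place at 9.
146 hashes to 3; slot 3 is free → place at 3.
Table: [-, -, -, 146, -, -, 215, 149, 600, 305, -]

3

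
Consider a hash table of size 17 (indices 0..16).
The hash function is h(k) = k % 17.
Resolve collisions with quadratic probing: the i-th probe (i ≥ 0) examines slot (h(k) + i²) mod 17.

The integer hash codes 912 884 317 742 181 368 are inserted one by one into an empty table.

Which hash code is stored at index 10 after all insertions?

368

912: h=11 → slot 11
884: h=0 → slot 0
317: h=11, probe 11,12 → slot 12
742: h=11, probe 11,12,15 → slot 15
181: h=11, probe 11,12,15,3 → slot 3
368: h=11, probe 11,12,15,3,10 → slot 10
Table: [884, ., ., 181, ., ., ., ., ., ., 368, 912, 317, ., ., 742, .]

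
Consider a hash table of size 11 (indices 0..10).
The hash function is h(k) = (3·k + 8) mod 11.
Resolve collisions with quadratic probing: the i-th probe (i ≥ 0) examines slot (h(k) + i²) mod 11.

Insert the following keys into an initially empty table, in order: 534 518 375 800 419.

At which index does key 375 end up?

1

Insert 534: h=4, slot 4 empty -> index 4.
Insert 518: h=0, slot 0 empty -> index 0.
Insert 375: h=0, slot 0 occupied -> index 1.
Insert 800: h=10, slot 10 empty -> index 10.
Insert 419: h=0, slots 0,1,4 occupied -> index 9.
Table: [518, 375, -, -, 534, -, -, -, -, 419, 800]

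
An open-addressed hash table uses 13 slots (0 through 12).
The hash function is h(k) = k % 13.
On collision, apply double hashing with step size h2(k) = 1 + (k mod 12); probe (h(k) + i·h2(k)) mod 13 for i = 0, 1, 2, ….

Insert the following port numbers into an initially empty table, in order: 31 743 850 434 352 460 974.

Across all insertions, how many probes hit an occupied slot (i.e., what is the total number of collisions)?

31: h=5 -> slot 5
743: h=2 -> slot 2
850: h=5, h2=11, probe 5,3 -> slot 3
434: h=5, h2=3, probe 5,8 -> slot 8
352: h=1 -> slot 1
460: h=5, h2=5, probe 5,10 -> slot 10
974: h=12 -> slot 12
Table: [_, 352, 743, 850, _, 31, _, _, 434, _, 460, _, 974]

3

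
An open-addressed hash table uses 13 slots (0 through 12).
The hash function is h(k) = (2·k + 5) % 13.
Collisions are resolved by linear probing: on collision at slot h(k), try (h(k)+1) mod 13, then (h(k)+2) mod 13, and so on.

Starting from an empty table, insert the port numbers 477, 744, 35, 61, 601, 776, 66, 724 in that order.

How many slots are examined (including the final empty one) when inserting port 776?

6

Insert 477: h=10, slot 10 empty => index 10.
Insert 744: h=11, slot 11 empty => index 11.
Insert 35: h=10, slots 10,11 occupied => index 12.
Insert 61: h=10, slots 10,11,12 occupied => index 0.
Insert 601: h=11, slots 11,12,0 occupied => index 1.
Insert 776: h=10, slots 10,11,12,0,1 occupied => index 2.
Insert 66: h=7, slot 7 empty => index 7.
Insert 724: h=10, slots 10,11,12,0,1,2 occupied => index 3.
Table: [61, 601, 776, 724, ., ., ., 66, ., ., 477, 744, 35]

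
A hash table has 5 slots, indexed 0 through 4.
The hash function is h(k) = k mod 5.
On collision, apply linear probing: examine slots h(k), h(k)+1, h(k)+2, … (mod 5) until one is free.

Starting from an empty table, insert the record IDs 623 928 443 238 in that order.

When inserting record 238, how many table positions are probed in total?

4

Insert 623: h=3, slot 3 empty => index 3.
Insert 928: h=3, slot 3 occupied => index 4.
Insert 443: h=3, slots 3,4 occupied => index 0.
Insert 238: h=3, slots 3,4,0 occupied => index 1.
Table: [443, 238, —, 623, 928]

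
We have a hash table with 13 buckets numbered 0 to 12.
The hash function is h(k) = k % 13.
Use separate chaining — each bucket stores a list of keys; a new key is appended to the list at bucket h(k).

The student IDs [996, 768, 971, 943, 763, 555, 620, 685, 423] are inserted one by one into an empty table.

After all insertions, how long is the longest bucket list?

996 -> bucket 8
768 -> bucket 1
971 -> bucket 9
943 -> bucket 7
763 -> bucket 9 (collision)
555 -> bucket 9 (collision)
620 -> bucket 9 (collision)
685 -> bucket 9 (collision)
423 -> bucket 7 (collision)
Final buckets:
0: .
1: 768
2: .
3: .
4: .
5: .
6: .
7: 943 -> 423
8: 996
9: 971 -> 763 -> 555 -> 620 -> 685
10: .
11: .
12: .

5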